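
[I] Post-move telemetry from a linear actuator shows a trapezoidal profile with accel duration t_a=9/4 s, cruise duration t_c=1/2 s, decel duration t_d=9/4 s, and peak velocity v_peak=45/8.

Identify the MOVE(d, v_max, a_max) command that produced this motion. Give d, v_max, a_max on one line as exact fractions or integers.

a_max = (45/8)/(9/4) = 5/2
d_a = ½·45/8·9/4 = 405/64; d_c = 45/8·1/2 = 45/16
d = 2·405/64 + 45/16 = 495/32
t_c = 1/2 > 0 ⇒ limit active, v_max = 45/8

d=495/32 v_max=45/8 a_max=5/2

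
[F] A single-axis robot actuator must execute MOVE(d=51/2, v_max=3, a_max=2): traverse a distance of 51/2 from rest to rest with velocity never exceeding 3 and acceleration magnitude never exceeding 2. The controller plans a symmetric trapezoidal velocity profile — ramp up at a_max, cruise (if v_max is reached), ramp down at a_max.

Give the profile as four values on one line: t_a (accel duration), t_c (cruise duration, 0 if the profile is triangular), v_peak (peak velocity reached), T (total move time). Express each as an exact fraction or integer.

t_a=3/2 t_c=7 v_peak=3 T=10

vₘ²/aₘ = 3²/2 = 9/2
51/2 ≥ 9/2 so v_max reached
t_a = 3/2; v_peak = 3
d_cruise = 51/2 − 9/2 = 21; t_c = 21/3 = 7
T = 2·3/2 + 7 = 10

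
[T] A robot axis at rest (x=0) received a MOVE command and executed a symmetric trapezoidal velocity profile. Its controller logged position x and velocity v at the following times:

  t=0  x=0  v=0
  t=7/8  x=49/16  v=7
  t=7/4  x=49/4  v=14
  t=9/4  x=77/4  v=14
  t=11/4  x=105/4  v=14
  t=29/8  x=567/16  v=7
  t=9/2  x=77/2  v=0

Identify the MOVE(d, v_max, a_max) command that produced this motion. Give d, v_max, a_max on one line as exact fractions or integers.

final state: t=9/2, x=77/2, v=0 → d = 77/2
a_max = (7−0)/(7/8−0) = 8
max v = 14 over t∈[7/4,11/4] → v_max = 14
check: 14·(7/4+1) = 77/2 ✓

d=77/2 v_max=14 a_max=8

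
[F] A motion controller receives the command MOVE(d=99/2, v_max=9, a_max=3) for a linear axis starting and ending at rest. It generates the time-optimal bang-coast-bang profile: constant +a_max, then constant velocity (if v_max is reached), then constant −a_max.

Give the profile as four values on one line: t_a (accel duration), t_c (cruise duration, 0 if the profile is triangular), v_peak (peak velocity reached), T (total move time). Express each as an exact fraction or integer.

t_a=3 t_c=5/2 v_peak=9 T=17/2

(v_max)²/a_max = 9²/3 = 27
99/2 ≥ 27 → trapezoidal
t_a = 9/3 = 3; v_peak = 9
d_cruise = 99/2 − 27 = 45/2; t_c = (45/2)/9 = 5/2
T = 2·3 + 5/2 = 17/2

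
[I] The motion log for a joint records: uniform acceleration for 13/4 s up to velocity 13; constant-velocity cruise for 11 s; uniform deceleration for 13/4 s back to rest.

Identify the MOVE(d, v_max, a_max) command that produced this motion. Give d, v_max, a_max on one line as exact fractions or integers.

d=741/4 v_max=13 a_max=4

a_max = 13/(13/4) = 4
d_a = ½·13·13/4 = 169/8; d_c = 13·11 = 143
d = 2·169/8 + 143 = 741/4
t_c = 11 > 0 → v_max = v_peak = 13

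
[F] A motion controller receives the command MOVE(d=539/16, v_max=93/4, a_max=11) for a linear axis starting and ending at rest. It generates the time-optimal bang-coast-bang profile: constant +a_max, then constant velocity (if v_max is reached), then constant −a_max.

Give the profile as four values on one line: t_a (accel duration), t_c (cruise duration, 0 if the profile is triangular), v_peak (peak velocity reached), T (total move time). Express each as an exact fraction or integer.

t_a=7/4 t_c=0 v_peak=77/4 T=7/2

v_max²/a_max = (93/4)²/11 = 8649/176
539/16 < 8649/176 → triangular
v_peak = √(539/16·11) = √(5929/16) = 77/4
t_a = (77/4)/11 = 7/4; t_c = 0
T = 2·7/4 = 7/2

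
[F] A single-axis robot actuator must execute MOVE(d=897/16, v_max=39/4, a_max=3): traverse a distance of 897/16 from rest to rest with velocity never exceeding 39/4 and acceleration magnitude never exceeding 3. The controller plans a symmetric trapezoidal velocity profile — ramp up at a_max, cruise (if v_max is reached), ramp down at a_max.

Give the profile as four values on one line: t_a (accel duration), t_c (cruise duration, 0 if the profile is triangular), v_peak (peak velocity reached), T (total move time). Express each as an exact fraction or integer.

t_a=13/4 t_c=5/2 v_peak=39/4 T=9

v_max²/a_max = (39/4)²/3 = 507/16
897/16 ≥ 507/16 ⇒ cruise phase
t_a = (39/4)/3 = 13/4; v_peak = 39/4
d_cruise = 897/16 − 507/16 = 195/8; t_c = (195/8)/(39/4) = 5/2
T = 2·13/4 + 5/2 = 9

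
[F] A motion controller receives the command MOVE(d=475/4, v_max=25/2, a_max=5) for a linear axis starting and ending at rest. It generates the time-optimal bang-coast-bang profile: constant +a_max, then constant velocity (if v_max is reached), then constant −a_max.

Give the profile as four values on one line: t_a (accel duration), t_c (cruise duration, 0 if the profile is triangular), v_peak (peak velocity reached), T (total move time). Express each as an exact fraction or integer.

t_a=5/2 t_c=7 v_peak=25/2 T=12

v_max²/a_max = (25/2)²/5 = 125/4
475/4 ≥ 125/4 ⇒ cruise phase
t_a = (25/2)/5 = 5/2; v_peak = 25/2
d_cruise = 475/4 − 125/4 = 175/2; t_c = (175/2)/(25/2) = 7
T = 2·5/2 + 7 = 12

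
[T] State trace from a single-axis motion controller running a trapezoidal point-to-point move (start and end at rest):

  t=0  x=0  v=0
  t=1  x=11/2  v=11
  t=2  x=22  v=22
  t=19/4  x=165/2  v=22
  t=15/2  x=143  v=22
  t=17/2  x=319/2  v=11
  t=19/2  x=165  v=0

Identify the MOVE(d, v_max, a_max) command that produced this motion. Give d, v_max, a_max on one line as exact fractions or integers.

d=165 v_max=22 a_max=11

final state: t=19/2, x=165, v=0 → d = 165
a_max = (11−0)/(1−0) = 11
max v = 22 over t∈[2,15/2] → v_max = 22
check: 22·(2+11/2) = 165 ✓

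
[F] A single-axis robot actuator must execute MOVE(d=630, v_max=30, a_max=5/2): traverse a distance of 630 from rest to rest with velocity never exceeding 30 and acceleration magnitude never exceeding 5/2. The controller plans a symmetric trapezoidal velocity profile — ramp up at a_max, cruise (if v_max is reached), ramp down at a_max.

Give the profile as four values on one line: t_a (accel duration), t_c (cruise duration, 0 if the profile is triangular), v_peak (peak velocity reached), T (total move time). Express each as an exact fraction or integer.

(v_max)²/a_max = 30²/(5/2) = 360
630 ≥ 360 so v_max reached
t_a = 30/(5/2) = 12; v_peak = 30
d_cruise = 630 − 360 = 270; t_c = 270/30 = 9
T = 2·12 + 9 = 33

t_a=12 t_c=9 v_peak=30 T=33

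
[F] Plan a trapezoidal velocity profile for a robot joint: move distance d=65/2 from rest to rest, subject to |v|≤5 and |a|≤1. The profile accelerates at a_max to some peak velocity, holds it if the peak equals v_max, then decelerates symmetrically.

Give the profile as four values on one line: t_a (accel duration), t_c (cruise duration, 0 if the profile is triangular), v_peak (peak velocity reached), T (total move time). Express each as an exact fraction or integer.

(v_max)²/a_max = 5²/1 = 25
65/2 ≥ 25 so v_max reached
t_a = 5/1 = 5; v_peak = 5
d_cruise = 65/2 − 25 = 15/2; t_c = (15/2)/5 = 3/2
T = 2·5 + 3/2 = 23/2

t_a=5 t_c=3/2 v_peak=5 T=23/2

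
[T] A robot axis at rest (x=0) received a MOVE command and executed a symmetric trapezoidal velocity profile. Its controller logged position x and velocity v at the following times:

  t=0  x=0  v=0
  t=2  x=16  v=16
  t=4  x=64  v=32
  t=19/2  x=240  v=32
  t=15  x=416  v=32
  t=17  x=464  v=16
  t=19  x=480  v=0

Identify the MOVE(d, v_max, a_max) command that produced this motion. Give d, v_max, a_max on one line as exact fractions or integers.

final state: t=19, x=480, v=0 → d = 480
a_max = (16−0)/(2−0) = 8
max v = 32 over t∈[4,15] → v_max = 32
check: 32·(4+11) = 480 ✓

d=480 v_max=32 a_max=8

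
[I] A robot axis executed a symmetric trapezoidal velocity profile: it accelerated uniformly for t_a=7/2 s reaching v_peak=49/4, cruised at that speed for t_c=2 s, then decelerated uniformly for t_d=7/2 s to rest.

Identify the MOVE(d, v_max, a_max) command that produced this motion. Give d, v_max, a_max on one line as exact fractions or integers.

d=539/8 v_max=49/4 a_max=7/2

a_max = (49/4)/(7/2) = 7/2
d_a = ½·49/4·7/2 = 343/16; d_c = 49/4·2 = 49/2
d = 2·343/16 + 49/2 = 539/8
t_c = 2 > 0 so v_max = 49/4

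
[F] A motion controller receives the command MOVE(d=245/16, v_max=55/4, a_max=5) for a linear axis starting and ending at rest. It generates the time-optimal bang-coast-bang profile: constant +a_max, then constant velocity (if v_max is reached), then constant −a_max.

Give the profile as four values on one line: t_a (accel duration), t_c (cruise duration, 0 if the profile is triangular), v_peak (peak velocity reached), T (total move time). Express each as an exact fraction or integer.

t_a=7/4 t_c=0 v_peak=35/4 T=7/2

v_max²/a_max = (55/4)²/5 = 605/16
245/16 < 605/16 so t_c = 0
v_peak = √(245/16·5) = √(1225/16) = 35/4
t_a = (35/4)/5 = 7/4; t_c = 0
T = 2·7/4 = 7/2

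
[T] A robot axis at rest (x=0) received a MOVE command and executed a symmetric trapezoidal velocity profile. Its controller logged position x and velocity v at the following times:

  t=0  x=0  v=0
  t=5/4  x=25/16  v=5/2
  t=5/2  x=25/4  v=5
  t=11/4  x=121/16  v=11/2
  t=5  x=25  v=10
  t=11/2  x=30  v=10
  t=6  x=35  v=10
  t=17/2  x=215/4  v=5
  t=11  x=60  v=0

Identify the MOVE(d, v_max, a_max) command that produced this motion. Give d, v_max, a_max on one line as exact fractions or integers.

d=60 v_max=10 a_max=2

final state: t=11, x=60, v=0 → d = 60
a_max = (5/2−0)/(5/4−0) = 2
max v = 10 over t∈[5,6] → v_max = 10
check: 10·(5+1) = 60 ✓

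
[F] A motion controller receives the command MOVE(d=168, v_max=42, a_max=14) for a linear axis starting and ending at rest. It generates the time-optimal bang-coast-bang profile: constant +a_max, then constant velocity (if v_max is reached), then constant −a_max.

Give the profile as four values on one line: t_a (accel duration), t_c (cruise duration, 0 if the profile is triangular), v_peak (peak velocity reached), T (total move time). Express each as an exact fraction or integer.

t_a=3 t_c=1 v_peak=42 T=7

(v_max)²/a_max = 42²/14 = 126
168 ≥ 126 so v_max reached
t_a = 42/14 = 3; v_peak = 42
d_cruise = 168 − 126 = 42; t_c = 42/42 = 1
T = 2·3 + 1 = 7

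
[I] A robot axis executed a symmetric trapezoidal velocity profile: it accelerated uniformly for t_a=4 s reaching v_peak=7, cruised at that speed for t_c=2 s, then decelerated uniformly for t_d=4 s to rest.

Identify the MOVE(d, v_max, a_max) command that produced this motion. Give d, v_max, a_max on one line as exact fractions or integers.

d=42 v_max=7 a_max=7/4

a_max = 7/4
d_a = ½·7·4 = 14; d_c = 7·2 = 14
d = 2·14 + 14 = 42
t_c = 2 > 0 → v_max = v_peak = 7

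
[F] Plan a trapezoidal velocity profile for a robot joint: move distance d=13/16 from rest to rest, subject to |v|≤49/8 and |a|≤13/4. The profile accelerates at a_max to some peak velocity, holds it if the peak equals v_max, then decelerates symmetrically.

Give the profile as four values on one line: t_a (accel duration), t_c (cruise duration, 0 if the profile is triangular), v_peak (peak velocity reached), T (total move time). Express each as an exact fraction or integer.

v_max²/a_max = (49/8)²/(13/4) = 2401/208
13/16 < 2401/208 → triangular
v_peak = √(13/16·13/4) = √(169/64) = 13/8
t_a = (13/8)/(13/4) = 1/2; t_c = 0
T = 2·1/2 = 1

t_a=1/2 t_c=0 v_peak=13/8 T=1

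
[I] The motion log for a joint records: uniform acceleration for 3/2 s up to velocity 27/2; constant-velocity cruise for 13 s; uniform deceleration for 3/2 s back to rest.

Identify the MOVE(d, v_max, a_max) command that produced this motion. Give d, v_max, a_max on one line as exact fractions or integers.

d=783/4 v_max=27/2 a_max=9

a_max = (27/2)/(3/2) = 9
d_a = ½·27/2·3/2 = 81/8; d_c = 27/2·13 = 351/2
d = 2·81/8 + 351/2 = 783/4
t_c = 13 > 0 ⇒ limit active, v_max = 27/2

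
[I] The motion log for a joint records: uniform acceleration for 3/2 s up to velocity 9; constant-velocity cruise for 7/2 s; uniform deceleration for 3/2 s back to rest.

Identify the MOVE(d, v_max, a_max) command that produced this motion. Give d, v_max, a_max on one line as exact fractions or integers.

d=45 v_max=9 a_max=6

a_max = 9/(3/2) = 6
d_a = ½·9·3/2 = 27/4; d_c = 9·7/2 = 63/2
d = 2·27/4 + 63/2 = 45
t_c = 7/2 > 0 ⇒ limit active, v_max = 9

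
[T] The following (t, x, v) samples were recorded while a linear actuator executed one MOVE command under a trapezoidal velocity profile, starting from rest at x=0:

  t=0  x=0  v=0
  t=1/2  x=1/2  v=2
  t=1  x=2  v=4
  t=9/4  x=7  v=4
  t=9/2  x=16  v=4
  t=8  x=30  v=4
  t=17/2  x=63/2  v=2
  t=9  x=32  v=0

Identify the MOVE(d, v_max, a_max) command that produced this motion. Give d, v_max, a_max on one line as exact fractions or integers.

final state: t=9, x=32, v=0 → d = 32
a_max = (2−0)/(1/2−0) = 4
max v = 4 over t∈[1,8] → v_max = 4
check: 4·(1+7) = 32 ✓

d=32 v_max=4 a_max=4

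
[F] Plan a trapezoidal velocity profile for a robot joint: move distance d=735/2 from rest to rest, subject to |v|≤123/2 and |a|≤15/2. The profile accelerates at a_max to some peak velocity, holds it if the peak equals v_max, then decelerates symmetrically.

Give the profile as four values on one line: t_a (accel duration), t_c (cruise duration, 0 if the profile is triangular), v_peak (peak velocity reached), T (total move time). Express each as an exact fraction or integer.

t_a=7 t_c=0 v_peak=105/2 T=14

(v_max)²/a_max = (123/2)²/(15/2) = 5043/10
735/2 < 5043/10 so t_c = 0
v_peak = √(735/2·15/2) = √(11025/4) = 105/2
t_a = (105/2)/(15/2) = 7; t_c = 0
T = 2·7 = 14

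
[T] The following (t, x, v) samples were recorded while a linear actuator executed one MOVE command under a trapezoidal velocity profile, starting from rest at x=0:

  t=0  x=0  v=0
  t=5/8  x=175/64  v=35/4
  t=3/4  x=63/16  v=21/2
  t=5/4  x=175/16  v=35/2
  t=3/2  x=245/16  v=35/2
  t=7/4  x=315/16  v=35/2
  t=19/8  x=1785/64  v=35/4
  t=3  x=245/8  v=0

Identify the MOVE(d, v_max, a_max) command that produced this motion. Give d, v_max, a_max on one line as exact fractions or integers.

d=245/8 v_max=35/2 a_max=14

final state: t=3, x=245/8, v=0 → d = 245/8
a_max = (35/4−0)/(5/8−0) = 14
max v = 35/2 over t∈[5/4,7/4] → v_max = 35/2
check: 35/2·(5/4+1/2) = 245/8 ✓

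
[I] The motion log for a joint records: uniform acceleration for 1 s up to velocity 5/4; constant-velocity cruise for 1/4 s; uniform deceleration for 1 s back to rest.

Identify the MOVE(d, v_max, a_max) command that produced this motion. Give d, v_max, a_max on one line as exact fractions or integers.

d=25/16 v_max=5/4 a_max=5/4

a_max = (5/4)/1 = 5/4
d_a = ½·5/4·1 = 5/8; d_c = 5/4·1/4 = 5/16
d = 2·5/8 + 5/16 = 25/16
t_c = 1/4 > 0 → v_max = v_peak = 5/4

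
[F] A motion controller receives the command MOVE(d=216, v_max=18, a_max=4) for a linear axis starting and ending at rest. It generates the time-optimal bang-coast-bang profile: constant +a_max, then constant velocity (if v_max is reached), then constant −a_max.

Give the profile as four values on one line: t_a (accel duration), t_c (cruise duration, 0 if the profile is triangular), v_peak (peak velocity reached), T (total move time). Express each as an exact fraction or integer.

v_max²/a_max = 18²/4 = 81
216 ≥ 81 ⇒ cruise phase
t_a = 18/4 = 9/2; v_peak = 18
d_cruise = 216 − 81 = 135; t_c = 135/18 = 15/2
T = 2·9/2 + 15/2 = 33/2

t_a=9/2 t_c=15/2 v_peak=18 T=33/2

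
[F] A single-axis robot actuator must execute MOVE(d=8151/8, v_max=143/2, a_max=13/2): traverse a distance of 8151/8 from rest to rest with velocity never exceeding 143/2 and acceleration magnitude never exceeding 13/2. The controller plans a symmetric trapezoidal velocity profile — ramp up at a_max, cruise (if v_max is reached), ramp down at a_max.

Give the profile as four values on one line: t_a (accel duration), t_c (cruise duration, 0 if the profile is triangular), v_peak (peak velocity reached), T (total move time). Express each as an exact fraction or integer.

vₘ²/aₘ = (143/2)²/(13/2) = 1573/2
8151/8 ≥ 1573/2 → trapezoidal
t_a = (143/2)/(13/2) = 11; v_peak = 143/2
d_cruise = 8151/8 − 1573/2 = 1859/8; t_c = (1859/8)/(143/2) = 13/4
T = 2·11 + 13/4 = 101/4

t_a=11 t_c=13/4 v_peak=143/2 T=101/4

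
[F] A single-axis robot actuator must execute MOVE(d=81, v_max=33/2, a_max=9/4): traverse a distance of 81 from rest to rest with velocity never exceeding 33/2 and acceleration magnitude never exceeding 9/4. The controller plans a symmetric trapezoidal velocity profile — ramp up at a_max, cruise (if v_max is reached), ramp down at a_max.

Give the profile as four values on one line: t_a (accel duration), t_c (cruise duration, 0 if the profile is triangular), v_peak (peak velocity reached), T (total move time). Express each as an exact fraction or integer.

(v_max)²/a_max = (33/2)²/(9/4) = 121
81 < 121 so t_c = 0
v_peak = √(81·9/4) = √(729/4) = 27/2
t_a = (27/2)/(9/4) = 6; t_c = 0
T = 2·6 = 12

t_a=6 t_c=0 v_peak=27/2 T=12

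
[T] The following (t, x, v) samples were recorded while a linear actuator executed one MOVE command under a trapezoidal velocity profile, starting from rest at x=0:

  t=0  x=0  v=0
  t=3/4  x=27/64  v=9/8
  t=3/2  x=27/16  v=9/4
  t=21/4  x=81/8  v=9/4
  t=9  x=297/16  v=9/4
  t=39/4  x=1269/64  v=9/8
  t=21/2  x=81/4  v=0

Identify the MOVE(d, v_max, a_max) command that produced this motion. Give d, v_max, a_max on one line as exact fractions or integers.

d=81/4 v_max=9/4 a_max=3/2

final state: t=21/2, x=81/4, v=0 → d = 81/4
a_max = (9/8−0)/(3/4−0) = 3/2
max v = 9/4 over t∈[3/2,9] → v_max = 9/4
check: 9/4·(3/2+15/2) = 81/4 ✓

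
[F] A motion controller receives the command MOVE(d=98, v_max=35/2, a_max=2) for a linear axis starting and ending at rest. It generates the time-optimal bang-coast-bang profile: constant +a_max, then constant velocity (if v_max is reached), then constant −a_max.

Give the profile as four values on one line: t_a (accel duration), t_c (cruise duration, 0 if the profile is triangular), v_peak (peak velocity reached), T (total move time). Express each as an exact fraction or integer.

t_a=7 t_c=0 v_peak=14 T=14

v_max²/a_max = (35/2)²/2 = 1225/8
98 < 1225/8 → triangular
v_peak = √(98·2) = √196 = 14
t_a = 14/2 = 7; t_c = 0
T = 2·7 = 14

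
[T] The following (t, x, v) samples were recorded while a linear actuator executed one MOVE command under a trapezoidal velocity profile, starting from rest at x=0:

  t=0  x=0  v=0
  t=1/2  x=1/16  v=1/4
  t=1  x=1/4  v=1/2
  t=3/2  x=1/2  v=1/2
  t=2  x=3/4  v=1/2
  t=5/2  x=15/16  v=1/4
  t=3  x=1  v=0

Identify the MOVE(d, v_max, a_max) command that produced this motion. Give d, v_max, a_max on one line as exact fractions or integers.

final state: t=3, x=1, v=0 → d = 1
a_max = (1/4−0)/(1/2−0) = 1/2
max v = 1/2 over t∈[1,2] → v_max = 1/2
check: 1/2·(1+1) = 1 ✓

d=1 v_max=1/2 a_max=1/2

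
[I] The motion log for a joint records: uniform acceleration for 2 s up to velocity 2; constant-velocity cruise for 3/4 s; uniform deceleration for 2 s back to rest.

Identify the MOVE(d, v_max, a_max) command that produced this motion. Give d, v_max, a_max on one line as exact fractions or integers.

a_max = 2/2 = 1
d_a = ½·2·2 = 2; d_c = 2·3/4 = 3/2
d = 2·2 + 3/2 = 11/2
t_c = 3/4 > 0 so v_max = 2

d=11/2 v_max=2 a_max=1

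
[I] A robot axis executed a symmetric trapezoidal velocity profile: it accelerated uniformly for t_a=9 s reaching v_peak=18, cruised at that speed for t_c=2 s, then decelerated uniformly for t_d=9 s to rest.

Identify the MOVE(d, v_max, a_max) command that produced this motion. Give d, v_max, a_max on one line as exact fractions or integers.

a_max = 18/9 = 2
d_a = ½·18·9 = 81; d_c = 18·2 = 36
d = 2·81 + 36 = 198
t_c = 2 > 0 so v_max = 18

d=198 v_max=18 a_max=2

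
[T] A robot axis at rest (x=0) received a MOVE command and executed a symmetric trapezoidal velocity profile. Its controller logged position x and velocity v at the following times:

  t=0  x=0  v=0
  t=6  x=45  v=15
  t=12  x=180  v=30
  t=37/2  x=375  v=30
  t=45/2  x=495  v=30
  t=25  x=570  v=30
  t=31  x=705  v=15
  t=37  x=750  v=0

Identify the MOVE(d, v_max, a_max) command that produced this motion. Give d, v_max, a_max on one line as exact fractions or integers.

final state: t=37, x=750, v=0 → d = 750
a_max = (15−0)/(6−0) = 5/2
max v = 30 over t∈[12,25] → v_max = 30
check: 30·(12+13) = 750 ✓

d=750 v_max=30 a_max=5/2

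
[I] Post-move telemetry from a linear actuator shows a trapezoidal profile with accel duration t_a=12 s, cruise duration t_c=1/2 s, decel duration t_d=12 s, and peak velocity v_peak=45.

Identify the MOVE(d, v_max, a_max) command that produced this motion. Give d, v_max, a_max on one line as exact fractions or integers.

d=1125/2 v_max=45 a_max=15/4

a_max = 45/12 = 15/4
d_a = ½·45·12 = 270; d_c = 45·1/2 = 45/2
d = 2·270 + 45/2 = 1125/2
t_c = 1/2 > 0 ⇒ limit active, v_max = 45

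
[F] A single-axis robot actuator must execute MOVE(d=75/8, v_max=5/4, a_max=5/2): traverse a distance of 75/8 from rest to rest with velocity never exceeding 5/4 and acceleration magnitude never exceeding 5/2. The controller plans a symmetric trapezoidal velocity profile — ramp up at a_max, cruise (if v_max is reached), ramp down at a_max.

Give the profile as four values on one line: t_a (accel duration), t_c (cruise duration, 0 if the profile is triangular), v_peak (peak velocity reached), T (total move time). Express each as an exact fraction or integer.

t_a=1/2 t_c=7 v_peak=5/4 T=8

v_max²/a_max = (5/4)²/(5/2) = 5/8
75/8 ≥ 5/8 → trapezoidal
t_a = (5/4)/(5/2) = 1/2; v_peak = 5/4
d_cruise = 75/8 − 5/8 = 35/4; t_c = (35/4)/(5/4) = 7
T = 2·1/2 + 7 = 8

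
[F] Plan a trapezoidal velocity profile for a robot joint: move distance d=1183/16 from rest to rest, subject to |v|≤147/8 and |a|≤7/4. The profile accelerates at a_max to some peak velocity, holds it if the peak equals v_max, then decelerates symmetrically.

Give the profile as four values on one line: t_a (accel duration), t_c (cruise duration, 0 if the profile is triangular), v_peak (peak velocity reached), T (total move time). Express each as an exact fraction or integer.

v_max²/a_max = (147/8)²/(7/4) = 3087/16
1183/16 < 3087/16 → triangular
v_peak = √(1183/16·7/4) = √(8281/64) = 91/8
t_a = (91/8)/(7/4) = 13/2; t_c = 0
T = 2·13/2 = 13

t_a=13/2 t_c=0 v_peak=91/8 T=13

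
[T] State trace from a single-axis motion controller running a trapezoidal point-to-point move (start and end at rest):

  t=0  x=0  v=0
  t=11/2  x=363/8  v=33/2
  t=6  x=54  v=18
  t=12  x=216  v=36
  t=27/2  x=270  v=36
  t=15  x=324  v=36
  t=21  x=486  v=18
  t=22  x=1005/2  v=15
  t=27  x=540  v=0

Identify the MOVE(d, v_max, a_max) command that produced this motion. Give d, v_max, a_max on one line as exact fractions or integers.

d=540 v_max=36 a_max=3

final state: t=27, x=540, v=0 → d = 540
a_max = (33/2−0)/(11/2−0) = 3
max v = 36 over t∈[12,15] → v_max = 36
check: 36·(12+3) = 540 ✓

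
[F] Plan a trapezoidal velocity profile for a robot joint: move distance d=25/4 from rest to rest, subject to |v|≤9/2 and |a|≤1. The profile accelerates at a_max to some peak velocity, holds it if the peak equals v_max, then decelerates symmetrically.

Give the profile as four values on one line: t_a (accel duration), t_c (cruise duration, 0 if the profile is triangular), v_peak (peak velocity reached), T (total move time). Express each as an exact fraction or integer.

t_a=5/2 t_c=0 v_peak=5/2 T=5

(v_max)²/a_max = (9/2)²/1 = 81/4
25/4 < 81/4 so t_c = 0
v_peak = √(25/4·1) = √(25/4) = 5/2
t_a = (5/2)/1 = 5/2; t_c = 0
T = 2·5/2 = 5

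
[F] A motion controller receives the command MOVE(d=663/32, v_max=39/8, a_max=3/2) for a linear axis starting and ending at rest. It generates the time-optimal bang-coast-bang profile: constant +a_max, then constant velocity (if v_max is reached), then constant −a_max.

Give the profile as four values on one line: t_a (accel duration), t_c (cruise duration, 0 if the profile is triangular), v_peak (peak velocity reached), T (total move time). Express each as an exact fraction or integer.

t_a=13/4 t_c=1 v_peak=39/8 T=15/2

(v_max)²/a_max = (39/8)²/(3/2) = 507/32
663/32 ≥ 507/32 ⇒ cruise phase
t_a = (39/8)/(3/2) = 13/4; v_peak = 39/8
d_cruise = 663/32 − 507/32 = 39/8; t_c = (39/8)/(39/8) = 1
T = 2·13/4 + 1 = 15/2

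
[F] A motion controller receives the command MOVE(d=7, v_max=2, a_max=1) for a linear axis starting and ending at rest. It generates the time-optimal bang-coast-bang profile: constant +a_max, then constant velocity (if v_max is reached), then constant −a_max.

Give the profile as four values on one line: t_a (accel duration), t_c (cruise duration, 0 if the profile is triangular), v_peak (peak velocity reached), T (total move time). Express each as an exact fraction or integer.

vₘ²/aₘ = 2²/1 = 4
7 ≥ 4 so v_max reached
t_a = 2/1 = 2; v_peak = 2
d_cruise = 7 − 4 = 3; t_c = 3/2
T = 2·2 + 3/2 = 11/2

t_a=2 t_c=3/2 v_peak=2 T=11/2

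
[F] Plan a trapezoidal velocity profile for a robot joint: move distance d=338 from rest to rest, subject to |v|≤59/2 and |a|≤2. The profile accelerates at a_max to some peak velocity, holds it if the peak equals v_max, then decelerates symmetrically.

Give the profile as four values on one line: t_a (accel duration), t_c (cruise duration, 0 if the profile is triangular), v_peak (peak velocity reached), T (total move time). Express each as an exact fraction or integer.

t_a=13 t_c=0 v_peak=26 T=26

(v_max)²/a_max = (59/2)²/2 = 3481/8
338 < 3481/8 so t_c = 0
v_peak = √(338·2) = √676 = 26
t_a = 26/2 = 13; t_c = 0
T = 2·13 = 26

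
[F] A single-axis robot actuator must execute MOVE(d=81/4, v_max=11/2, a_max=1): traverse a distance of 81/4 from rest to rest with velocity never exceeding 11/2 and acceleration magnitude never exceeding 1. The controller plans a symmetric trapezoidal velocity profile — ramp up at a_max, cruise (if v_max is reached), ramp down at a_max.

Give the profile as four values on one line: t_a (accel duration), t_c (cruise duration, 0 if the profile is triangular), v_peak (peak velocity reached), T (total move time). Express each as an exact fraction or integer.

(v_max)²/a_max = (11/2)²/1 = 121/4
81/4 < 121/4 ⇒ no cruise
v_peak = √(81/4·1) = √(81/4) = 9/2
t_a = (9/2)/1 = 9/2; t_c = 0
T = 2·9/2 = 9

t_a=9/2 t_c=0 v_peak=9/2 T=9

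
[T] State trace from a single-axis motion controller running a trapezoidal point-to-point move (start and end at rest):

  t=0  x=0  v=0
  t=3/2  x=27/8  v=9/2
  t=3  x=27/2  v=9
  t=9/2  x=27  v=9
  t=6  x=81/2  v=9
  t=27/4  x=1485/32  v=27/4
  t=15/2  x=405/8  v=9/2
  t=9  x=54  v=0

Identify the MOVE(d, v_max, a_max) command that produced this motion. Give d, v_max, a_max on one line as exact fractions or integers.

d=54 v_max=9 a_max=3

final state: t=9, x=54, v=0 → d = 54
a_max = (9/2−0)/(3/2−0) = 3
max v = 9 over t∈[3,6] → v_max = 9
check: 9·(3+3) = 54 ✓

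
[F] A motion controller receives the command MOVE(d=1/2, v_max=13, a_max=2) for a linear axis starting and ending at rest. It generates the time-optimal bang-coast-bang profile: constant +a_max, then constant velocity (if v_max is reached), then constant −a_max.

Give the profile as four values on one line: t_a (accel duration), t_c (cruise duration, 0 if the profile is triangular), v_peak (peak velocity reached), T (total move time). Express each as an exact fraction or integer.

v_max²/a_max = 13²/2 = 169/2
1/2 < 169/2 so t_c = 0
v_peak = √(1/2·2) = √1 = 1
t_a = 1/2; t_c = 0
T = 2·1/2 = 1

t_a=1/2 t_c=0 v_peak=1 T=1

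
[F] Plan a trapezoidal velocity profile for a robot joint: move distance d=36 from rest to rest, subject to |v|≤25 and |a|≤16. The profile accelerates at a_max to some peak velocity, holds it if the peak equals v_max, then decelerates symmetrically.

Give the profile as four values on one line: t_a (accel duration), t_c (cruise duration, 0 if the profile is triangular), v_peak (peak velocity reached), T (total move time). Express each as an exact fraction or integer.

t_a=3/2 t_c=0 v_peak=24 T=3

(v_max)²/a_max = 25²/16 = 625/16
36 < 625/16 ⇒ no cruise
v_peak = √(36·16) = √576 = 24
t_a = 24/16 = 3/2; t_c = 0
T = 2·3/2 = 3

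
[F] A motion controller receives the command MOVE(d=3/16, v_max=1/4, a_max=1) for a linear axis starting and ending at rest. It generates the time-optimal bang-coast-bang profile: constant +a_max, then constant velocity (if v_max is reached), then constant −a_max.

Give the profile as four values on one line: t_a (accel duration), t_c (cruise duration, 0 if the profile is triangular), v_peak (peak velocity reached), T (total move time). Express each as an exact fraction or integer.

(v_max)²/a_max = (1/4)²/1 = 1/16
3/16 ≥ 1/16 → trapezoidal
t_a = (1/4)/1 = 1/4; v_peak = 1/4
d_cruise = 3/16 − 1/16 = 1/8; t_c = (1/8)/(1/4) = 1/2
T = 2·1/4 + 1/2 = 1

t_a=1/4 t_c=1/2 v_peak=1/4 T=1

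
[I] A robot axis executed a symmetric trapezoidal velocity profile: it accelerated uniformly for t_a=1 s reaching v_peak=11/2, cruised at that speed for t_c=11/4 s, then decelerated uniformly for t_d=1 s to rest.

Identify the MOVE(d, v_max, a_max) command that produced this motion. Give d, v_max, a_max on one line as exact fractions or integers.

d=165/8 v_max=11/2 a_max=11/2

a_max = (11/2)/1 = 11/2
d_a = ½·11/2·1 = 11/4; d_c = 11/2·11/4 = 121/8
d = 2·11/4 + 121/8 = 165/8
t_c = 11/4 > 0 so v_max = 11/2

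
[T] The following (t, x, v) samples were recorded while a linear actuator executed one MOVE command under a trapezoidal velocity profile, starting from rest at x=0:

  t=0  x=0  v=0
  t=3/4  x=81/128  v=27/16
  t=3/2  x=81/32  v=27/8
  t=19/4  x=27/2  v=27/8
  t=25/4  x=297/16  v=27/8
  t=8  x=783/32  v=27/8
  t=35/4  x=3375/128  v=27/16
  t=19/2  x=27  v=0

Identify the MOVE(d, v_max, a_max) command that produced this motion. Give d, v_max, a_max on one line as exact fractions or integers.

d=27 v_max=27/8 a_max=9/4

final state: t=19/2, x=27, v=0 → d = 27
a_max = (27/16−0)/(3/4−0) = 9/4
max v = 27/8 over t∈[3/2,8] → v_max = 27/8
check: 27/8·(3/2+13/2) = 27 ✓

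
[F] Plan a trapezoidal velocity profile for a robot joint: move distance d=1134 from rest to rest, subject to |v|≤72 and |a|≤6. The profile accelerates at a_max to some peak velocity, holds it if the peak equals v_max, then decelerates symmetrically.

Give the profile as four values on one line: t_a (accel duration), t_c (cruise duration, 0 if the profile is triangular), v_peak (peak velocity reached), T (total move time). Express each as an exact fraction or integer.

(v_max)²/a_max = 72²/6 = 864
1134 ≥ 864 → trapezoidal
t_a = 72/6 = 12; v_peak = 72
d_cruise = 1134 − 864 = 270; t_c = 270/72 = 15/4
T = 2·12 + 15/4 = 111/4

t_a=12 t_c=15/4 v_peak=72 T=111/4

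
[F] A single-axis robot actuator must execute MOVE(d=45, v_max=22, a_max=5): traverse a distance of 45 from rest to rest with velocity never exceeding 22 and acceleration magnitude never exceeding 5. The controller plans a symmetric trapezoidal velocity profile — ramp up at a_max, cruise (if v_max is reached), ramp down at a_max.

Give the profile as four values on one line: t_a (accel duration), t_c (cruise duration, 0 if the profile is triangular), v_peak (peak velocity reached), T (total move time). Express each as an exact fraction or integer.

vₘ²/aₘ = 22²/5 = 484/5
45 < 484/5 → triangular
v_peak = √(45·5) = √225 = 15
t_a = 15/5 = 3; t_c = 0
T = 2·3 = 6

t_a=3 t_c=0 v_peak=15 T=6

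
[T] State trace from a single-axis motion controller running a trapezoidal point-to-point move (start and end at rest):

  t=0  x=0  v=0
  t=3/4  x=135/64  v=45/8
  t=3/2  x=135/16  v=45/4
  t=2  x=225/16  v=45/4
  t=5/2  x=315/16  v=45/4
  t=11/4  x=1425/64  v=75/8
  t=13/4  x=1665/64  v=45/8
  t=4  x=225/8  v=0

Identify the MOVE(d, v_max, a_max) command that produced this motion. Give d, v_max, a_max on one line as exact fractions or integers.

final state: t=4, x=225/8, v=0 → d = 225/8
a_max = (45/8−0)/(3/4−0) = 15/2
max v = 45/4 over t∈[3/2,5/2] → v_max = 45/4
check: 45/4·(3/2+1) = 225/8 ✓

d=225/8 v_max=45/4 a_max=15/2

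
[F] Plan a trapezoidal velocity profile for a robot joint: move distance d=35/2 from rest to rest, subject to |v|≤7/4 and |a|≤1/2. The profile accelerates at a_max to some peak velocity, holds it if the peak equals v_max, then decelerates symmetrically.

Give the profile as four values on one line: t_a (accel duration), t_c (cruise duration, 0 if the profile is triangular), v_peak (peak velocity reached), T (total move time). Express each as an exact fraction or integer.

vₘ²/aₘ = (7/4)²/(1/2) = 49/8
35/2 ≥ 49/8 so v_max reached
t_a = (7/4)/(1/2) = 7/2; v_peak = 7/4
d_cruise = 35/2 − 49/8 = 91/8; t_c = (91/8)/(7/4) = 13/2
T = 2·7/2 + 13/2 = 27/2

t_a=7/2 t_c=13/2 v_peak=7/4 T=27/2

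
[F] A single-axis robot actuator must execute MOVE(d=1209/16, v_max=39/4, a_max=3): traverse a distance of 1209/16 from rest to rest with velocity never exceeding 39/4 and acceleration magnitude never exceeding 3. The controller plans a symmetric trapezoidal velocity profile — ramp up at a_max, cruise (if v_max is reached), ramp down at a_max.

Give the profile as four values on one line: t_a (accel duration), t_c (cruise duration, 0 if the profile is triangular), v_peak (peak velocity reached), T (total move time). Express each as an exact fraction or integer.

vₘ²/aₘ = (39/4)²/3 = 507/16
1209/16 ≥ 507/16 ⇒ cruise phase
t_a = (39/4)/3 = 13/4; v_peak = 39/4
d_cruise = 1209/16 − 507/16 = 351/8; t_c = (351/8)/(39/4) = 9/2
T = 2·13/4 + 9/2 = 11

t_a=13/4 t_c=9/2 v_peak=39/4 T=11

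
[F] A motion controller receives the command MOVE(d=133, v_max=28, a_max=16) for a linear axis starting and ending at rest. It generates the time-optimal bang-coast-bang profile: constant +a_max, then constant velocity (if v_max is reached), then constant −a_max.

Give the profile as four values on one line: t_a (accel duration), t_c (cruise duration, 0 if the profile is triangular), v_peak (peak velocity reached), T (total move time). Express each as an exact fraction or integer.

t_a=7/4 t_c=3 v_peak=28 T=13/2

v_max²/a_max = 28²/16 = 49
133 ≥ 49 → trapezoidal
t_a = 28/16 = 7/4; v_peak = 28
d_cruise = 133 − 49 = 84; t_c = 84/28 = 3
T = 2·7/4 + 3 = 13/2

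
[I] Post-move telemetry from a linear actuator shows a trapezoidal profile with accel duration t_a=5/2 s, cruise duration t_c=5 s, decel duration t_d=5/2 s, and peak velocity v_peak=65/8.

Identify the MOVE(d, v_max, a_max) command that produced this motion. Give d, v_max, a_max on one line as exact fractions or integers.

d=975/16 v_max=65/8 a_max=13/4

a_max = (65/8)/(5/2) = 13/4
d_a = ½·65/8·5/2 = 325/32; d_c = 65/8·5 = 325/8
d = 2·325/32 + 325/8 = 975/16
t_c = 5 > 0 ⇒ limit active, v_max = 65/8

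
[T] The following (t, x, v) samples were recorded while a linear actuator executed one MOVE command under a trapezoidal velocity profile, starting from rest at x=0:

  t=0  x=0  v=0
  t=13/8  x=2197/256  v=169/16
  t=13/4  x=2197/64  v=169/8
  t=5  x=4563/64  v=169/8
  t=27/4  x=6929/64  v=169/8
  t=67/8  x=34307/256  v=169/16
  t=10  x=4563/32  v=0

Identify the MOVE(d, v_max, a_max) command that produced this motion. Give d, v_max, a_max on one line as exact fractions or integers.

d=4563/32 v_max=169/8 a_max=13/2

final state: t=10, x=4563/32, v=0 → d = 4563/32
a_max = (169/16−0)/(13/8−0) = 13/2
max v = 169/8 over t∈[13/4,27/4] → v_max = 169/8
check: 169/8·(13/4+7/2) = 4563/32 ✓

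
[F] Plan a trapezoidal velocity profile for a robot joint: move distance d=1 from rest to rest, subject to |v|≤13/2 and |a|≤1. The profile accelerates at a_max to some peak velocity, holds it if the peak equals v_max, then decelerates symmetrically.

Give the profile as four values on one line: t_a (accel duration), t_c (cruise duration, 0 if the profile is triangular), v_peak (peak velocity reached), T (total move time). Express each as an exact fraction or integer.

(v_max)²/a_max = (13/2)²/1 = 169/4
1 < 169/4 ⇒ no cruise
v_peak = √(1·1) = √1 = 1
t_a = 1/1 = 1; t_c = 0
T = 2·1 = 2

t_a=1 t_c=0 v_peak=1 T=2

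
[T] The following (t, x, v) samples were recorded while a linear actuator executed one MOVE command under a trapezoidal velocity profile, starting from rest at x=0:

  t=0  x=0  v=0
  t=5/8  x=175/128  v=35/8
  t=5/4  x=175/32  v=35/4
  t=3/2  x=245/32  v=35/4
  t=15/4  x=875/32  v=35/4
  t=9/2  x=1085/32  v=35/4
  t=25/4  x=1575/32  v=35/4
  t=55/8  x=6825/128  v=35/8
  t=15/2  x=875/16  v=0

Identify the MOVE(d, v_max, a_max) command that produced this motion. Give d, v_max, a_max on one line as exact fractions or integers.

d=875/16 v_max=35/4 a_max=7

final state: t=15/2, x=875/16, v=0 → d = 875/16
a_max = (35/8−0)/(5/8−0) = 7
max v = 35/4 over t∈[5/4,25/4] → v_max = 35/4
check: 35/4·(5/4+5) = 875/16 ✓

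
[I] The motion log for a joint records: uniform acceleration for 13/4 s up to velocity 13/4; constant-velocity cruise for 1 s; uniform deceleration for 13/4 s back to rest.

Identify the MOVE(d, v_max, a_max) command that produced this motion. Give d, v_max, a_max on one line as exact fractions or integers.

a_max = (13/4)/(13/4) = 1
d_a = ½·13/4·13/4 = 169/32; d_c = 13/4·1 = 13/4
d = 2·169/32 + 13/4 = 221/16
t_c = 1 > 0 so v_max = 13/4

d=221/16 v_max=13/4 a_max=1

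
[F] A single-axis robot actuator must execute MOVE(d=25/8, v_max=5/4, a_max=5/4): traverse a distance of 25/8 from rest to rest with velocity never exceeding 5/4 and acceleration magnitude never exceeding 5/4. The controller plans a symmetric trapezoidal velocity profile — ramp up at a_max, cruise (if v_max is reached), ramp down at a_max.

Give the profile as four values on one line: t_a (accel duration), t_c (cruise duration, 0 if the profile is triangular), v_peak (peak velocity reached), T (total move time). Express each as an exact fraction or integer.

vₘ²/aₘ = (5/4)²/(5/4) = 5/4
25/8 ≥ 5/4 so v_max reached
t_a = (5/4)/(5/4) = 1; v_peak = 5/4
d_cruise = 25/8 − 5/4 = 15/8; t_c = (15/8)/(5/4) = 3/2
T = 2·1 + 3/2 = 7/2

t_a=1 t_c=3/2 v_peak=5/4 T=7/2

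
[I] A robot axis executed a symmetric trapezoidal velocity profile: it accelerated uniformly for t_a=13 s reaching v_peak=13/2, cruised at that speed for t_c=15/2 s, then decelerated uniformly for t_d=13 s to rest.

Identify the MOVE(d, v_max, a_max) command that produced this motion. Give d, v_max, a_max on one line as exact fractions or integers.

d=533/4 v_max=13/2 a_max=1/2

a_max = (13/2)/13 = 1/2
d_a = ½·13/2·13 = 169/4; d_c = 13/2·15/2 = 195/4
d = 2·169/4 + 195/4 = 533/4
t_c = 15/2 > 0 → v_max = v_peak = 13/2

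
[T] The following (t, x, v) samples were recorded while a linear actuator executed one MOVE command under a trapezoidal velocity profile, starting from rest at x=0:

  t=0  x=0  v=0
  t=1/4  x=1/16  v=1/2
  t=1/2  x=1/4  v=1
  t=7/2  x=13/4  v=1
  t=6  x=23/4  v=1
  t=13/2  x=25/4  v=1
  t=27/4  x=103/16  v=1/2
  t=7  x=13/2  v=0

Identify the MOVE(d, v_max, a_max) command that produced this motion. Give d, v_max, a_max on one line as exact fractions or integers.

final state: t=7, x=13/2, v=0 → d = 13/2
a_max = (1/2−0)/(1/4−0) = 2
max v = 1 over t∈[1/2,13/2] → v_max = 1
check: 1·(1/2+6) = 13/2 ✓

d=13/2 v_max=1 a_max=2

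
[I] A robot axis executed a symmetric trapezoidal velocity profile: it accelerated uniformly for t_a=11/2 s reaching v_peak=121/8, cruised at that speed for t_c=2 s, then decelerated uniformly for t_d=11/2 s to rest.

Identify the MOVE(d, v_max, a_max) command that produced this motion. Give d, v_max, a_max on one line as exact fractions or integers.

a_max = (121/8)/(11/2) = 11/4
d_a = ½·121/8·11/2 = 1331/32; d_c = 121/8·2 = 121/4
d = 2·1331/32 + 121/4 = 1815/16
t_c = 2 > 0 so v_max = 121/8

d=1815/16 v_max=121/8 a_max=11/4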